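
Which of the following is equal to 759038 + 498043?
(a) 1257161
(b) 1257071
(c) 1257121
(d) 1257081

759038 + 498043 = 1257081
d) 1257081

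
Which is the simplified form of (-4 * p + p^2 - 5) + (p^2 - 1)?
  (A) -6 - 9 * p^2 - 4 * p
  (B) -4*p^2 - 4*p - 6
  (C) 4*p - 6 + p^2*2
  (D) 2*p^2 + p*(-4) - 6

Adding the polynomials and combining like terms:
(-4*p + p^2 - 5) + (p^2 - 1)
= 2*p^2 + p*(-4) - 6
D) 2*p^2 + p*(-4) - 6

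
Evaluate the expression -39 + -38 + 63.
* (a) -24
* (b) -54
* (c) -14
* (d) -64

First: -39 + -38 = -77
Then: -77 + 63 = -14
c) -14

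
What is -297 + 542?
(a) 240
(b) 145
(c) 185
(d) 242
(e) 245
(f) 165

-297 + 542 = 245
e) 245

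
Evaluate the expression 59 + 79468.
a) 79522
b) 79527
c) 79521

59 + 79468 = 79527
b) 79527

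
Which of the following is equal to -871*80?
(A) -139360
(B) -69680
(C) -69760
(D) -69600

-871 * 80 = -69680
B) -69680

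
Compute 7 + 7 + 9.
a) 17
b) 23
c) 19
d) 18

First: 7 + 7 = 14
Then: 14 + 9 = 23
b) 23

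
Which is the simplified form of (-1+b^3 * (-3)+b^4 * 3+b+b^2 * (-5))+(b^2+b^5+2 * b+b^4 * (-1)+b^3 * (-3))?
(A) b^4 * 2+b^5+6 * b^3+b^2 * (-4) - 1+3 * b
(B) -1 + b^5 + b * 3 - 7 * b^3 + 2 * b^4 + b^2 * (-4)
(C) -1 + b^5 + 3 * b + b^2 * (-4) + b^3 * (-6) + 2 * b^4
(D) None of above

Adding the polynomials and combining like terms:
(-1 + b^3*(-3) + b^4*3 + b + b^2*(-5)) + (b^2 + b^5 + 2*b + b^4*(-1) + b^3*(-3))
= -1 + b^5 + 3 * b + b^2 * (-4) + b^3 * (-6) + 2 * b^4
C) -1 + b^5 + 3 * b + b^2 * (-4) + b^3 * (-6) + 2 * b^4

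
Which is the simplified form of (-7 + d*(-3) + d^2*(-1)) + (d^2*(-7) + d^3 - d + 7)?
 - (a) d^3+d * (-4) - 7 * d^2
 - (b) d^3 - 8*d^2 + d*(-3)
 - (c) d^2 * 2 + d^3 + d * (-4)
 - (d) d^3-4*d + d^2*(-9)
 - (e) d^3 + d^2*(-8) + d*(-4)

Adding the polynomials and combining like terms:
(-7 + d*(-3) + d^2*(-1)) + (d^2*(-7) + d^3 - d + 7)
= d^3 + d^2*(-8) + d*(-4)
e) d^3 + d^2*(-8) + d*(-4)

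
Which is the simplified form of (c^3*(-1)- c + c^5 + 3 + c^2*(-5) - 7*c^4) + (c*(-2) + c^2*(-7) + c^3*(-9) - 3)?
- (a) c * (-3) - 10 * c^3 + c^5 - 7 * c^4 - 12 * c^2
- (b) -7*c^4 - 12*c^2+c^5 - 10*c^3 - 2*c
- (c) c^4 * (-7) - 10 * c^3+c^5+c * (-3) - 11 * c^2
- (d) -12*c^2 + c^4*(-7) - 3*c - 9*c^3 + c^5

Adding the polynomials and combining like terms:
(c^3*(-1) - c + c^5 + 3 + c^2*(-5) - 7*c^4) + (c*(-2) + c^2*(-7) + c^3*(-9) - 3)
= c * (-3) - 10 * c^3 + c^5 - 7 * c^4 - 12 * c^2
a) c * (-3) - 10 * c^3 + c^5 - 7 * c^4 - 12 * c^2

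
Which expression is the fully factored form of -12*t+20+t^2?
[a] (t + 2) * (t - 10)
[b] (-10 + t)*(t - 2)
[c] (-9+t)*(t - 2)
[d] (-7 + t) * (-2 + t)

We need to factor -12*t+20+t^2.
The factored form is (-10 + t)*(t - 2).
b) (-10 + t)*(t - 2)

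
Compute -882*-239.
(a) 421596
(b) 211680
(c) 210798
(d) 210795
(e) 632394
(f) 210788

-882 * -239 = 210798
c) 210798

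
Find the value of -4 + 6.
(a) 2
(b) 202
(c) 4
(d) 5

-4 + 6 = 2
a) 2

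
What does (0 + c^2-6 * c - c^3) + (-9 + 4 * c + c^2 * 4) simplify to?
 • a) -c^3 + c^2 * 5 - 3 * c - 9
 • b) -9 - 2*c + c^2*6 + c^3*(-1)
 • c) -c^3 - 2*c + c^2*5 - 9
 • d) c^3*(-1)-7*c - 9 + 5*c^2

Adding the polynomials and combining like terms:
(0 + c^2 - 6*c - c^3) + (-9 + 4*c + c^2*4)
= -c^3 - 2*c + c^2*5 - 9
c) -c^3 - 2*c + c^2*5 - 9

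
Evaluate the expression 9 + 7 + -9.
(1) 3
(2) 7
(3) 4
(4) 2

First: 9 + 7 = 16
Then: 16 + -9 = 7
2) 7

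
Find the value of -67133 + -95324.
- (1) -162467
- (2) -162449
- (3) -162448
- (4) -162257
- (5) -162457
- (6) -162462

-67133 + -95324 = -162457
5) -162457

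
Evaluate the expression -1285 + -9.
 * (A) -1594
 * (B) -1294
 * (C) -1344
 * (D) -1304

-1285 + -9 = -1294
B) -1294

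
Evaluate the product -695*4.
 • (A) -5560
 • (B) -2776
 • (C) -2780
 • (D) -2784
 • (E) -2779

-695 * 4 = -2780
C) -2780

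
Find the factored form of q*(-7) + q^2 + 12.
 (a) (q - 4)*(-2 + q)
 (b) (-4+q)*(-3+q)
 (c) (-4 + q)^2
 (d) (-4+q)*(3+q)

We need to factor q*(-7) + q^2 + 12.
The factored form is (-4+q)*(-3+q).
b) (-4+q)*(-3+q)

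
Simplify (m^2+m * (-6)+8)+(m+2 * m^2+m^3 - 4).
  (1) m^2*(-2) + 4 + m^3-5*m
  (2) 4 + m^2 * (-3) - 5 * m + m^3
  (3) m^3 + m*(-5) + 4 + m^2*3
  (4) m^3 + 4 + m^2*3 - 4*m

Adding the polynomials and combining like terms:
(m^2 + m*(-6) + 8) + (m + 2*m^2 + m^3 - 4)
= m^3 + m*(-5) + 4 + m^2*3
3) m^3 + m*(-5) + 4 + m^2*3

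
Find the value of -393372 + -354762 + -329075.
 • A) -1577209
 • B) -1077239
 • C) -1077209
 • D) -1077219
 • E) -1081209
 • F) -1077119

First: -393372 + -354762 = -748134
Then: -748134 + -329075 = -1077209
C) -1077209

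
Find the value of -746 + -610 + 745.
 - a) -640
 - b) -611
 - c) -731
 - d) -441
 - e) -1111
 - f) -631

First: -746 + -610 = -1356
Then: -1356 + 745 = -611
b) -611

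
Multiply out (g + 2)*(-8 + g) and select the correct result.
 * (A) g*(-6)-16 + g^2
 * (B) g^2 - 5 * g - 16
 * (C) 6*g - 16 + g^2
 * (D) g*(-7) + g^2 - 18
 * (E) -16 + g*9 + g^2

Expanding (g + 2)*(-8 + g):
= g*(-6)-16 + g^2
A) g*(-6)-16 + g^2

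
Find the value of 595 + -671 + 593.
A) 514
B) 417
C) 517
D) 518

First: 595 + -671 = -76
Then: -76 + 593 = 517
C) 517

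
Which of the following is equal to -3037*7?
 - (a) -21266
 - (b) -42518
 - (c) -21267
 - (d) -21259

-3037 * 7 = -21259
d) -21259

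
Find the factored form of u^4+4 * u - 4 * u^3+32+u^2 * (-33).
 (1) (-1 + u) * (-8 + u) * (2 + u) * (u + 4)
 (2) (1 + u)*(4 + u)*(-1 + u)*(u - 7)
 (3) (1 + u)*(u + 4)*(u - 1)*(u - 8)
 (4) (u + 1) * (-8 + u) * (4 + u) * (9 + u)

We need to factor u^4+4 * u - 4 * u^3+32+u^2 * (-33).
The factored form is (1 + u)*(u + 4)*(u - 1)*(u - 8).
3) (1 + u)*(u + 4)*(u - 1)*(u - 8)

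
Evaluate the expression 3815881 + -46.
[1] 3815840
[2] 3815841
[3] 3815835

3815881 + -46 = 3815835
3) 3815835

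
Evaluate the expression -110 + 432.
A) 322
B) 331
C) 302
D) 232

-110 + 432 = 322
A) 322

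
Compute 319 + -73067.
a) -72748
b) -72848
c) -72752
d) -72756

319 + -73067 = -72748
a) -72748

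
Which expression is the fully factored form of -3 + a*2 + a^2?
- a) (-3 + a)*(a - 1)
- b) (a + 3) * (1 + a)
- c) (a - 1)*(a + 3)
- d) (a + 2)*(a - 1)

We need to factor -3 + a*2 + a^2.
The factored form is (a - 1)*(a + 3).
c) (a - 1)*(a + 3)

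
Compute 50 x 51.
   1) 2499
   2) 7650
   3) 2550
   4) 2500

50 * 51 = 2550
3) 2550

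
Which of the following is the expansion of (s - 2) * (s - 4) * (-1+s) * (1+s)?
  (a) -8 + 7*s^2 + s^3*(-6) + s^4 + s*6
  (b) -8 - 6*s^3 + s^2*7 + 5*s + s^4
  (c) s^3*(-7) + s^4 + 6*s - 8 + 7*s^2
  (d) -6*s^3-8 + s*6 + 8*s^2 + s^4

Expanding (s - 2) * (s - 4) * (-1+s) * (1+s):
= -8 + 7*s^2 + s^3*(-6) + s^4 + s*6
a) -8 + 7*s^2 + s^3*(-6) + s^4 + s*6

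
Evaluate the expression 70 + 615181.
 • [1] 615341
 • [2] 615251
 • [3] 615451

70 + 615181 = 615251
2) 615251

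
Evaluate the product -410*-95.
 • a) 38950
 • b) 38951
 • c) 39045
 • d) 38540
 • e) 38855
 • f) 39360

-410 * -95 = 38950
a) 38950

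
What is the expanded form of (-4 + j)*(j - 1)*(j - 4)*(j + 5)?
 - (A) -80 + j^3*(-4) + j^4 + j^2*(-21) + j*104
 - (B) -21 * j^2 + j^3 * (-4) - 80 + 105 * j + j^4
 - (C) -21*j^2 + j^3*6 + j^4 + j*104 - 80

Expanding (-4 + j)*(j - 1)*(j - 4)*(j + 5):
= -80 + j^3*(-4) + j^4 + j^2*(-21) + j*104
A) -80 + j^3*(-4) + j^4 + j^2*(-21) + j*104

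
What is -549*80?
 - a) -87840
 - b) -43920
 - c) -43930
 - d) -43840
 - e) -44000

-549 * 80 = -43920
b) -43920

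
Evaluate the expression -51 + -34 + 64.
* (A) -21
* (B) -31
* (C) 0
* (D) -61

First: -51 + -34 = -85
Then: -85 + 64 = -21
A) -21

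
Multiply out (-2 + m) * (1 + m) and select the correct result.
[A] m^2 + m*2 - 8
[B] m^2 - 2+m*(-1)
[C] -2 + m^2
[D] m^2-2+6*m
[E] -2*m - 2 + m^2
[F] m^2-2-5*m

Expanding (-2 + m) * (1 + m):
= m^2 - 2+m*(-1)
B) m^2 - 2+m*(-1)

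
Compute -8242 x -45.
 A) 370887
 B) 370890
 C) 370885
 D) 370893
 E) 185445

-8242 * -45 = 370890
B) 370890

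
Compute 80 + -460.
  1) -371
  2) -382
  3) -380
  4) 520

80 + -460 = -380
3) -380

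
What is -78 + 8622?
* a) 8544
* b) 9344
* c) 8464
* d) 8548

-78 + 8622 = 8544
a) 8544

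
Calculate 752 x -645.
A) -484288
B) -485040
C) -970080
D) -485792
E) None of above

752 * -645 = -485040
B) -485040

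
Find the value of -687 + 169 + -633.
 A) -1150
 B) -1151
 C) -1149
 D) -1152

First: -687 + 169 = -518
Then: -518 + -633 = -1151
B) -1151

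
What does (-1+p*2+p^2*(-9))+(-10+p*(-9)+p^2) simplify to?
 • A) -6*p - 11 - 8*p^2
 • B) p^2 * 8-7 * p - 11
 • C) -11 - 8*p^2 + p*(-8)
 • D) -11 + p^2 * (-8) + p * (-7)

Adding the polynomials and combining like terms:
(-1 + p*2 + p^2*(-9)) + (-10 + p*(-9) + p^2)
= -11 + p^2 * (-8) + p * (-7)
D) -11 + p^2 * (-8) + p * (-7)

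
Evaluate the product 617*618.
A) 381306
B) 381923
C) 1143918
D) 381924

617 * 618 = 381306
A) 381306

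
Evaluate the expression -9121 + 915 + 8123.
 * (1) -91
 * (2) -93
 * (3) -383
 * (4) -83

First: -9121 + 915 = -8206
Then: -8206 + 8123 = -83
4) -83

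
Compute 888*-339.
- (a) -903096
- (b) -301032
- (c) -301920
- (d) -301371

888 * -339 = -301032
b) -301032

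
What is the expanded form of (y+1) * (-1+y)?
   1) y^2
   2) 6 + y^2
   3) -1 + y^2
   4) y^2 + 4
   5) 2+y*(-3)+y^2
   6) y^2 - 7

Expanding (y+1) * (-1+y):
= -1 + y^2
3) -1 + y^2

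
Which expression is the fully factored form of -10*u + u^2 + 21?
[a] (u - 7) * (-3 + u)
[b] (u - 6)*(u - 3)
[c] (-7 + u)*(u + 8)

We need to factor -10*u + u^2 + 21.
The factored form is (u - 7) * (-3 + u).
a) (u - 7) * (-3 + u)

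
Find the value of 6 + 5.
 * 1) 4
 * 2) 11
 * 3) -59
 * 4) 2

6 + 5 = 11
2) 11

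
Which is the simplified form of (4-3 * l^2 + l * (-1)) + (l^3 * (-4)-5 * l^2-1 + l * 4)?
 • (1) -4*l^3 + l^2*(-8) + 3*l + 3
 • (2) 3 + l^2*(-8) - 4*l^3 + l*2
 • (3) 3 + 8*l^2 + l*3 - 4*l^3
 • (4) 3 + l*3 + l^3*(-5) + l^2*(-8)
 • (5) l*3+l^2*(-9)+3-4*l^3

Adding the polynomials and combining like terms:
(4 - 3*l^2 + l*(-1)) + (l^3*(-4) - 5*l^2 - 1 + l*4)
= -4*l^3 + l^2*(-8) + 3*l + 3
1) -4*l^3 + l^2*(-8) + 3*l + 3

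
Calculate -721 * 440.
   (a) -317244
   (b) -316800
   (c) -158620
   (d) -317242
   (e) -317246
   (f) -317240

-721 * 440 = -317240
f) -317240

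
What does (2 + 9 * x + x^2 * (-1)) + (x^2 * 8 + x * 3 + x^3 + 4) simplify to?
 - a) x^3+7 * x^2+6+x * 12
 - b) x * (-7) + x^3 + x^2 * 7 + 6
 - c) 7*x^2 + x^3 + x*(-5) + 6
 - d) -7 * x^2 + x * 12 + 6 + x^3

Adding the polynomials and combining like terms:
(2 + 9*x + x^2*(-1)) + (x^2*8 + x*3 + x^3 + 4)
= x^3+7 * x^2+6+x * 12
a) x^3+7 * x^2+6+x * 12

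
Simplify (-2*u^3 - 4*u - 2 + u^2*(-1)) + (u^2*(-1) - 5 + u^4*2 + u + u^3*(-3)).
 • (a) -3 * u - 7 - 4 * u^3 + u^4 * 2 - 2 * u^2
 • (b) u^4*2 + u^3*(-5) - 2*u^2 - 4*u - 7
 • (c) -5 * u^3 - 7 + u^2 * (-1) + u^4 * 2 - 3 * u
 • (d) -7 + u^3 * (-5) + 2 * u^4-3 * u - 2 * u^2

Adding the polynomials and combining like terms:
(-2*u^3 - 4*u - 2 + u^2*(-1)) + (u^2*(-1) - 5 + u^4*2 + u + u^3*(-3))
= -7 + u^3 * (-5) + 2 * u^4-3 * u - 2 * u^2
d) -7 + u^3 * (-5) + 2 * u^4-3 * u - 2 * u^2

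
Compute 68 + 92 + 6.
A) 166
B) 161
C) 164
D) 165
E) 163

First: 68 + 92 = 160
Then: 160 + 6 = 166
A) 166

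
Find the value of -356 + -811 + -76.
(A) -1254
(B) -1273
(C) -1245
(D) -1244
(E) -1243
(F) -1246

First: -356 + -811 = -1167
Then: -1167 + -76 = -1243
E) -1243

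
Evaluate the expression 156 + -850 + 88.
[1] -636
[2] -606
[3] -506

First: 156 + -850 = -694
Then: -694 + 88 = -606
2) -606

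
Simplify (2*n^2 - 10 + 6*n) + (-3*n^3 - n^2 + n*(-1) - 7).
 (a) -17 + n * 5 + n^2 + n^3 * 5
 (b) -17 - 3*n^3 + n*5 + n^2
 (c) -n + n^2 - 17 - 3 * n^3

Adding the polynomials and combining like terms:
(2*n^2 - 10 + 6*n) + (-3*n^3 - n^2 + n*(-1) - 7)
= -17 - 3*n^3 + n*5 + n^2
b) -17 - 3*n^3 + n*5 + n^2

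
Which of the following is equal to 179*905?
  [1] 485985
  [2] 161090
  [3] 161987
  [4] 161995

179 * 905 = 161995
4) 161995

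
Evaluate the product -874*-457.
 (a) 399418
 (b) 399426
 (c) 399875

-874 * -457 = 399418
a) 399418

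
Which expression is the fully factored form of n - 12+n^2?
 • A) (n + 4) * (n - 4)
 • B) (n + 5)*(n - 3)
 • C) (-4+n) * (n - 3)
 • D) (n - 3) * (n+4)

We need to factor n - 12+n^2.
The factored form is (n - 3) * (n+4).
D) (n - 3) * (n+4)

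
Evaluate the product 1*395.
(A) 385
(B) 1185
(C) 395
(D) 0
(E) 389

1 * 395 = 395
C) 395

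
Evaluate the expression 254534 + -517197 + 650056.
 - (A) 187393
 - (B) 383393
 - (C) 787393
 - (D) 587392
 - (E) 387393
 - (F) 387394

First: 254534 + -517197 = -262663
Then: -262663 + 650056 = 387393
E) 387393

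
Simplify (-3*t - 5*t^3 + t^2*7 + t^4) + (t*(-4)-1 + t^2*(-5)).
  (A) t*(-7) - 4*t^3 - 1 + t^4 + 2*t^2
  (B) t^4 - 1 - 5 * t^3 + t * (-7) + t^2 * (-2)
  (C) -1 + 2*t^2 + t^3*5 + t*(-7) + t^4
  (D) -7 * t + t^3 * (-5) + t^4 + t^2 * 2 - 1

Adding the polynomials and combining like terms:
(-3*t - 5*t^3 + t^2*7 + t^4) + (t*(-4) - 1 + t^2*(-5))
= -7 * t + t^3 * (-5) + t^4 + t^2 * 2 - 1
D) -7 * t + t^3 * (-5) + t^4 + t^2 * 2 - 1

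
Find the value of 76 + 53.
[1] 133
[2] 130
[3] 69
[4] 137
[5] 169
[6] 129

76 + 53 = 129
6) 129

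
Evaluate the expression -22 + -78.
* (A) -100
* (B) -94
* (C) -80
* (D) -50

-22 + -78 = -100
A) -100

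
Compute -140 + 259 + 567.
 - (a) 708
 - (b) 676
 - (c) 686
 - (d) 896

First: -140 + 259 = 119
Then: 119 + 567 = 686
c) 686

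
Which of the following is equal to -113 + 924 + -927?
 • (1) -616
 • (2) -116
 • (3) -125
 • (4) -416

First: -113 + 924 = 811
Then: 811 + -927 = -116
2) -116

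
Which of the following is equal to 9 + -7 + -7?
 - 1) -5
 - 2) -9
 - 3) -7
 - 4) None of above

First: 9 + -7 = 2
Then: 2 + -7 = -5
1) -5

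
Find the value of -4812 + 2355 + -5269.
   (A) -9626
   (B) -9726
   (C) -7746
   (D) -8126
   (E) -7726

First: -4812 + 2355 = -2457
Then: -2457 + -5269 = -7726
E) -7726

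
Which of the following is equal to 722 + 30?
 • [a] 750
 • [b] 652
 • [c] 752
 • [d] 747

722 + 30 = 752
c) 752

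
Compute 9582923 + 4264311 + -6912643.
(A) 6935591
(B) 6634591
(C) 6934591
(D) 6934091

First: 9582923 + 4264311 = 13847234
Then: 13847234 + -6912643 = 6934591
C) 6934591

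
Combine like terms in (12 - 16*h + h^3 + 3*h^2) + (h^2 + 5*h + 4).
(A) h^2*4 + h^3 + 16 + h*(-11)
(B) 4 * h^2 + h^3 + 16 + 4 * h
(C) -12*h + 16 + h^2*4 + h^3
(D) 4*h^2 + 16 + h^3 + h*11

Adding the polynomials and combining like terms:
(12 - 16*h + h^3 + 3*h^2) + (h^2 + 5*h + 4)
= h^2*4 + h^3 + 16 + h*(-11)
A) h^2*4 + h^3 + 16 + h*(-11)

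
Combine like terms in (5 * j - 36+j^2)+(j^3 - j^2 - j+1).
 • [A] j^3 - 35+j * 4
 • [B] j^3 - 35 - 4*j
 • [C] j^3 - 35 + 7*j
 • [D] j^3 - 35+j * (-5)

Adding the polynomials and combining like terms:
(5*j - 36 + j^2) + (j^3 - j^2 - j + 1)
= j^3 - 35+j * 4
A) j^3 - 35+j * 4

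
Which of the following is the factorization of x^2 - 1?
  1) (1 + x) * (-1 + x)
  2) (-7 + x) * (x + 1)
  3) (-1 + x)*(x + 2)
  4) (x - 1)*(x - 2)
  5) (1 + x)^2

We need to factor x^2 - 1.
The factored form is (1 + x) * (-1 + x).
1) (1 + x) * (-1 + x)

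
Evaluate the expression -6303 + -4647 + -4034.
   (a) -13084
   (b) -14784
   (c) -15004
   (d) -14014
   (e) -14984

First: -6303 + -4647 = -10950
Then: -10950 + -4034 = -14984
e) -14984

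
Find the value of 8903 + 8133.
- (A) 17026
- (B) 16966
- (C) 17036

8903 + 8133 = 17036
C) 17036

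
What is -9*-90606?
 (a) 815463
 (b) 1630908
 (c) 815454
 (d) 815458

-9 * -90606 = 815454
c) 815454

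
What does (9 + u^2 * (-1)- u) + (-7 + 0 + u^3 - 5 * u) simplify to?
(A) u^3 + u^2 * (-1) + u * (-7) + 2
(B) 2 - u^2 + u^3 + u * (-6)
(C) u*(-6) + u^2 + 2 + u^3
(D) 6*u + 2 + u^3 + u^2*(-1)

Adding the polynomials and combining like terms:
(9 + u^2*(-1) - u) + (-7 + 0 + u^3 - 5*u)
= 2 - u^2 + u^3 + u * (-6)
B) 2 - u^2 + u^3 + u * (-6)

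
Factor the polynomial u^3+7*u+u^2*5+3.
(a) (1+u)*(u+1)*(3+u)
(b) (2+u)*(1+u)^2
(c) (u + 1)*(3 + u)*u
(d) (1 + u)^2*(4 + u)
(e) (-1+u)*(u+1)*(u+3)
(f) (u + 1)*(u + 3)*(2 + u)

We need to factor u^3+7*u+u^2*5+3.
The factored form is (1+u)*(u+1)*(3+u).
a) (1+u)*(u+1)*(3+u)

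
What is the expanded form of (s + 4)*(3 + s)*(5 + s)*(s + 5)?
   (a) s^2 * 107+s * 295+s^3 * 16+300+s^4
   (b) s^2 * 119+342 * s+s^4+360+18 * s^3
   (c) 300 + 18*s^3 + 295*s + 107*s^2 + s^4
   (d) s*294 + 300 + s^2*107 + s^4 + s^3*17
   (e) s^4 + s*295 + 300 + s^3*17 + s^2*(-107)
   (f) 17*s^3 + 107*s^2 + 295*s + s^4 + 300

Expanding (s + 4)*(3 + s)*(5 + s)*(s + 5):
= 17*s^3 + 107*s^2 + 295*s + s^4 + 300
f) 17*s^3 + 107*s^2 + 295*s + s^4 + 300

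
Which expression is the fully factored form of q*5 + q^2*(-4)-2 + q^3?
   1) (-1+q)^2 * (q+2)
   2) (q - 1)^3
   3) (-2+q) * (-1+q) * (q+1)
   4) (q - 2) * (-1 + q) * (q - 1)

We need to factor q*5 + q^2*(-4)-2 + q^3.
The factored form is (q - 2) * (-1 + q) * (q - 1).
4) (q - 2) * (-1 + q) * (q - 1)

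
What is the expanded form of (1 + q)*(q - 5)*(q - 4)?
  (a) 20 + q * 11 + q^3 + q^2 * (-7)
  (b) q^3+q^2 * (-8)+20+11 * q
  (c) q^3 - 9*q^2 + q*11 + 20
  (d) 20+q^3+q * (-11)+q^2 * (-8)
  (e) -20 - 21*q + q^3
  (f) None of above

Expanding (1 + q)*(q - 5)*(q - 4):
= q^3+q^2 * (-8)+20+11 * q
b) q^3+q^2 * (-8)+20+11 * q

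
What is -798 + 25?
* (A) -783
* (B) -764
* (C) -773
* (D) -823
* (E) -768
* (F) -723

-798 + 25 = -773
C) -773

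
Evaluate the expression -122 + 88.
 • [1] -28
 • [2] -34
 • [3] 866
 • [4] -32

-122 + 88 = -34
2) -34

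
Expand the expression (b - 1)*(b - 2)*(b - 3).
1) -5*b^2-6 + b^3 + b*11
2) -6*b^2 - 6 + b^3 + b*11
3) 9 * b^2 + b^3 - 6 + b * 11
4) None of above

Expanding (b - 1)*(b - 2)*(b - 3):
= -6*b^2 - 6 + b^3 + b*11
2) -6*b^2 - 6 + b^3 + b*11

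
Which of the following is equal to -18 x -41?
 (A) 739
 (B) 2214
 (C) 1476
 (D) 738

-18 * -41 = 738
D) 738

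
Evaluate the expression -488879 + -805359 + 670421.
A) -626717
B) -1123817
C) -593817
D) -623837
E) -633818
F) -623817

First: -488879 + -805359 = -1294238
Then: -1294238 + 670421 = -623817
F) -623817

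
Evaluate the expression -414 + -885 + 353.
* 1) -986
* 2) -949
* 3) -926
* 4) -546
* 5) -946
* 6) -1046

First: -414 + -885 = -1299
Then: -1299 + 353 = -946
5) -946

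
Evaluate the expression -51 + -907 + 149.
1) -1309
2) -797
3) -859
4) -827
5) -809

First: -51 + -907 = -958
Then: -958 + 149 = -809
5) -809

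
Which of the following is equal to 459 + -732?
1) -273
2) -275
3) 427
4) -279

459 + -732 = -273
1) -273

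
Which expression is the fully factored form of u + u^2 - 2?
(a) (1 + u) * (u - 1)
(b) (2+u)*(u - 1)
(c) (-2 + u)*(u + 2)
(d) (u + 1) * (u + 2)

We need to factor u + u^2 - 2.
The factored form is (2+u)*(u - 1).
b) (2+u)*(u - 1)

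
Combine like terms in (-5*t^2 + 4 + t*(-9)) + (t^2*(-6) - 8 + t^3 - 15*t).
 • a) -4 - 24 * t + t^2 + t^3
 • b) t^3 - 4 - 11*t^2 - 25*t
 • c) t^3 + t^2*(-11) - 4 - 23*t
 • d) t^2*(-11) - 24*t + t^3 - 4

Adding the polynomials and combining like terms:
(-5*t^2 + 4 + t*(-9)) + (t^2*(-6) - 8 + t^3 - 15*t)
= t^2*(-11) - 24*t + t^3 - 4
d) t^2*(-11) - 24*t + t^3 - 4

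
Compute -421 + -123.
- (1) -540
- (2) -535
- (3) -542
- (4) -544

-421 + -123 = -544
4) -544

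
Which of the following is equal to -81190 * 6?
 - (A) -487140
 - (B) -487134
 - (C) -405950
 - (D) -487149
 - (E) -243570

-81190 * 6 = -487140
A) -487140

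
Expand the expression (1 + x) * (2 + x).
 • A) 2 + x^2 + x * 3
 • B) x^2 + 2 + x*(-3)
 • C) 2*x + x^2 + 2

Expanding (1 + x) * (2 + x):
= 2 + x^2 + x * 3
A) 2 + x^2 + x * 3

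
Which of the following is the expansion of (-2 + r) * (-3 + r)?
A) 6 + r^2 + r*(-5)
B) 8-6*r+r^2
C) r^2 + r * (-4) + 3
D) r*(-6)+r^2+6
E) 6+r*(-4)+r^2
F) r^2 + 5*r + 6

Expanding (-2 + r) * (-3 + r):
= 6 + r^2 + r*(-5)
A) 6 + r^2 + r*(-5)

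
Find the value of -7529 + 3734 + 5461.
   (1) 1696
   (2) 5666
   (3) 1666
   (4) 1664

First: -7529 + 3734 = -3795
Then: -3795 + 5461 = 1666
3) 1666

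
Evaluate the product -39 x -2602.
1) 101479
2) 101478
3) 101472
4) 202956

-39 * -2602 = 101478
2) 101478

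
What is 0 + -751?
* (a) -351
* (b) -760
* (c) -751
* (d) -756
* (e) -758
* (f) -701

0 + -751 = -751
c) -751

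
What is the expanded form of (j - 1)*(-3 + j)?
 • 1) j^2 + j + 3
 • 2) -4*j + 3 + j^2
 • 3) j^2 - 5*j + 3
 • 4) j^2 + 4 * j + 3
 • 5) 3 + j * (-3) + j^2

Expanding (j - 1)*(-3 + j):
= -4*j + 3 + j^2
2) -4*j + 3 + j^2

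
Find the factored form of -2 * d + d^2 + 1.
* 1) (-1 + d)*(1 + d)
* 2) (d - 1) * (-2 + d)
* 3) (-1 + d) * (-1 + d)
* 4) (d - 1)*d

We need to factor -2 * d + d^2 + 1.
The factored form is (-1 + d) * (-1 + d).
3) (-1 + d) * (-1 + d)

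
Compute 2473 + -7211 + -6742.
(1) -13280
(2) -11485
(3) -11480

First: 2473 + -7211 = -4738
Then: -4738 + -6742 = -11480
3) -11480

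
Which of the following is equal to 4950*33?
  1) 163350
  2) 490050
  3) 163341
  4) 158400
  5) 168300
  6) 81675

4950 * 33 = 163350
1) 163350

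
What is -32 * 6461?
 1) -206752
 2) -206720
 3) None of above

-32 * 6461 = -206752
1) -206752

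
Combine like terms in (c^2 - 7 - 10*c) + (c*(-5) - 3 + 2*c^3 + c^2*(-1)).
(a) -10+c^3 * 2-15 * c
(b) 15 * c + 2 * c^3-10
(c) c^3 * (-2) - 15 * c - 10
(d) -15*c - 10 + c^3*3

Adding the polynomials and combining like terms:
(c^2 - 7 - 10*c) + (c*(-5) - 3 + 2*c^3 + c^2*(-1))
= -10+c^3 * 2-15 * c
a) -10+c^3 * 2-15 * c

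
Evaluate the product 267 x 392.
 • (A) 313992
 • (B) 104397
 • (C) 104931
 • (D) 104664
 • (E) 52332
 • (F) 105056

267 * 392 = 104664
D) 104664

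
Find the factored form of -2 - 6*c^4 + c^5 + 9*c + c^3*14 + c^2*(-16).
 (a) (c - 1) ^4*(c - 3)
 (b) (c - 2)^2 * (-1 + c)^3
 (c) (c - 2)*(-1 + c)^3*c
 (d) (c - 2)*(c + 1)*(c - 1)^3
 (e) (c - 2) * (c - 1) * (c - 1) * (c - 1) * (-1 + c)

We need to factor -2 - 6*c^4 + c^5 + 9*c + c^3*14 + c^2*(-16).
The factored form is (c - 2) * (c - 1) * (c - 1) * (c - 1) * (-1 + c).
e) (c - 2) * (c - 1) * (c - 1) * (c - 1) * (-1 + c)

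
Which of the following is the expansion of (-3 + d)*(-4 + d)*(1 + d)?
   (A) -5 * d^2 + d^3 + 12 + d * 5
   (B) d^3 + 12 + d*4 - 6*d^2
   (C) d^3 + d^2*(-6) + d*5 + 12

Expanding (-3 + d)*(-4 + d)*(1 + d):
= d^3 + d^2*(-6) + d*5 + 12
C) d^3 + d^2*(-6) + d*5 + 12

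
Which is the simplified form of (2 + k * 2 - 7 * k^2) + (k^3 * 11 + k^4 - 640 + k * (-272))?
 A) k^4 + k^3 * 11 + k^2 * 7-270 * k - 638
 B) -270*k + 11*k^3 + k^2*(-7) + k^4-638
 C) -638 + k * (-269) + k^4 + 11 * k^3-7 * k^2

Adding the polynomials and combining like terms:
(2 + k*2 - 7*k^2) + (k^3*11 + k^4 - 640 + k*(-272))
= -270*k + 11*k^3 + k^2*(-7) + k^4-638
B) -270*k + 11*k^3 + k^2*(-7) + k^4-638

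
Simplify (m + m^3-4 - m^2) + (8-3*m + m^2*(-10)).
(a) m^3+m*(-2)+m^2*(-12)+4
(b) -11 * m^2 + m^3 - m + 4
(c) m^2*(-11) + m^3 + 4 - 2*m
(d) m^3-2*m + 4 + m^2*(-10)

Adding the polynomials and combining like terms:
(m + m^3 - 4 - m^2) + (8 - 3*m + m^2*(-10))
= m^2*(-11) + m^3 + 4 - 2*m
c) m^2*(-11) + m^3 + 4 - 2*m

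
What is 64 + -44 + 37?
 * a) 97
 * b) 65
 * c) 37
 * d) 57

First: 64 + -44 = 20
Then: 20 + 37 = 57
d) 57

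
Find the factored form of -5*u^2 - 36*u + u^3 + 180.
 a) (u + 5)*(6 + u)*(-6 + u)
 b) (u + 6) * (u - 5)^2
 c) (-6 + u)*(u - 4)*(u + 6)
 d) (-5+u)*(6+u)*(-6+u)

We need to factor -5*u^2 - 36*u + u^3 + 180.
The factored form is (-5+u)*(6+u)*(-6+u).
d) (-5+u)*(6+u)*(-6+u)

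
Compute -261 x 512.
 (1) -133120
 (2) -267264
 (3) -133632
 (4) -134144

-261 * 512 = -133632
3) -133632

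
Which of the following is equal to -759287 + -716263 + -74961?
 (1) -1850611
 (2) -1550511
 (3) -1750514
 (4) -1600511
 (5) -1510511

First: -759287 + -716263 = -1475550
Then: -1475550 + -74961 = -1550511
2) -1550511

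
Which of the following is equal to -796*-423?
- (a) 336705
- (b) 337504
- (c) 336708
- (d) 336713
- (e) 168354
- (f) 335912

-796 * -423 = 336708
c) 336708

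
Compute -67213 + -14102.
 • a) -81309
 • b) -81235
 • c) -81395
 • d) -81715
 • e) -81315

-67213 + -14102 = -81315
e) -81315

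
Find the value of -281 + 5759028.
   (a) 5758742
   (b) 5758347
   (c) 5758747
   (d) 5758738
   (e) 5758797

-281 + 5759028 = 5758747
c) 5758747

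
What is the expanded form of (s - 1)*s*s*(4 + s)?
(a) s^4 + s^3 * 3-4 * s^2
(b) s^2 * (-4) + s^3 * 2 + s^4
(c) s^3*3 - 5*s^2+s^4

Expanding (s - 1)*s*s*(4 + s):
= s^4 + s^3 * 3-4 * s^2
a) s^4 + s^3 * 3-4 * s^2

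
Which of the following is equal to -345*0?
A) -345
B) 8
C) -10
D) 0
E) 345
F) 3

-345 * 0 = 0
D) 0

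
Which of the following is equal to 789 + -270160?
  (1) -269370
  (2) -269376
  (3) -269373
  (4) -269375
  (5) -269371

789 + -270160 = -269371
5) -269371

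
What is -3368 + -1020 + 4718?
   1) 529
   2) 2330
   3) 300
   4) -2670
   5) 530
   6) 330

First: -3368 + -1020 = -4388
Then: -4388 + 4718 = 330
6) 330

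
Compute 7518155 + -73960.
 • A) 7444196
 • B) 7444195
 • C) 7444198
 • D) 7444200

7518155 + -73960 = 7444195
B) 7444195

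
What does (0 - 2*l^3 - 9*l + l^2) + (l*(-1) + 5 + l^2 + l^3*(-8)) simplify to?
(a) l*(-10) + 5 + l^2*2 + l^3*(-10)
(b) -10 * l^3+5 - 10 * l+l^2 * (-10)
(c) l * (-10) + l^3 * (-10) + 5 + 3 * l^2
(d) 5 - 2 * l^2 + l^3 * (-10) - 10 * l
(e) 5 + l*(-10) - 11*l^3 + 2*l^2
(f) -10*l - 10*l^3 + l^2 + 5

Adding the polynomials and combining like terms:
(0 - 2*l^3 - 9*l + l^2) + (l*(-1) + 5 + l^2 + l^3*(-8))
= l*(-10) + 5 + l^2*2 + l^3*(-10)
a) l*(-10) + 5 + l^2*2 + l^3*(-10)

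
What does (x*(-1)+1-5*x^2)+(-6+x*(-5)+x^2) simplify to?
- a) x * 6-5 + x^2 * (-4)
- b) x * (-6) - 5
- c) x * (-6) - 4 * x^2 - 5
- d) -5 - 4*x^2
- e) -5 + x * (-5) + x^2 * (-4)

Adding the polynomials and combining like terms:
(x*(-1) + 1 - 5*x^2) + (-6 + x*(-5) + x^2)
= x * (-6) - 4 * x^2 - 5
c) x * (-6) - 4 * x^2 - 5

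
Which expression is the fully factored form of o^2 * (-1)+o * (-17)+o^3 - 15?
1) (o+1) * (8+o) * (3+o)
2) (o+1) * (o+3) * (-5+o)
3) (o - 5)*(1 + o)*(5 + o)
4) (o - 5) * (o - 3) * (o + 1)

We need to factor o^2 * (-1)+o * (-17)+o^3 - 15.
The factored form is (o+1) * (o+3) * (-5+o).
2) (o+1) * (o+3) * (-5+o)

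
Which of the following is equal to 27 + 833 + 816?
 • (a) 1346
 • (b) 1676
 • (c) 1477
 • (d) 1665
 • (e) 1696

First: 27 + 833 = 860
Then: 860 + 816 = 1676
b) 1676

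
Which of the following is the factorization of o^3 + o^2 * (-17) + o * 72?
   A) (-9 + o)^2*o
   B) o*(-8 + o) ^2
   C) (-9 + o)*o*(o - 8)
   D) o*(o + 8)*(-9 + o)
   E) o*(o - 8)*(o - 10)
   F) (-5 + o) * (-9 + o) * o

We need to factor o^3 + o^2 * (-17) + o * 72.
The factored form is (-9 + o)*o*(o - 8).
C) (-9 + o)*o*(o - 8)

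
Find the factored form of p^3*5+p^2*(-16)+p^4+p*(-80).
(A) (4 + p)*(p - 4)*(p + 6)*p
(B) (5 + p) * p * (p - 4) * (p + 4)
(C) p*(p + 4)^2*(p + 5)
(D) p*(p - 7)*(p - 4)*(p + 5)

We need to factor p^3*5+p^2*(-16)+p^4+p*(-80).
The factored form is (5 + p) * p * (p - 4) * (p + 4).
B) (5 + p) * p * (p - 4) * (p + 4)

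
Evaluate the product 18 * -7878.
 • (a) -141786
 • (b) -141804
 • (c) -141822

18 * -7878 = -141804
b) -141804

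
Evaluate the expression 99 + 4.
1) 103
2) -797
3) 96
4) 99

99 + 4 = 103
1) 103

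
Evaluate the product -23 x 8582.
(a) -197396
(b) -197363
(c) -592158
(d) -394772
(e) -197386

-23 * 8582 = -197386
e) -197386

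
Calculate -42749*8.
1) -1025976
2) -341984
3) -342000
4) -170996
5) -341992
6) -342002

-42749 * 8 = -341992
5) -341992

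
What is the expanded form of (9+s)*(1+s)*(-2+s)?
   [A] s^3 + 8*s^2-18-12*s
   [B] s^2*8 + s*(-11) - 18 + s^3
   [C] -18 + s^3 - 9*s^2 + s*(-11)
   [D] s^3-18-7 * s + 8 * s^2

Expanding (9+s)*(1+s)*(-2+s):
= s^2*8 + s*(-11) - 18 + s^3
B) s^2*8 + s*(-11) - 18 + s^3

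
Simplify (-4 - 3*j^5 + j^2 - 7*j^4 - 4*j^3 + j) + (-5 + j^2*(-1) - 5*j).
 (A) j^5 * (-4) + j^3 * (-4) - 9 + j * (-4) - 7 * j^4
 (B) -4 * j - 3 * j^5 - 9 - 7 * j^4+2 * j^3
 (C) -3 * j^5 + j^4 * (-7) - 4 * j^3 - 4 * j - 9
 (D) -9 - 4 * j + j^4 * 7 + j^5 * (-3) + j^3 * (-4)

Adding the polynomials and combining like terms:
(-4 - 3*j^5 + j^2 - 7*j^4 - 4*j^3 + j) + (-5 + j^2*(-1) - 5*j)
= -3 * j^5 + j^4 * (-7) - 4 * j^3 - 4 * j - 9
C) -3 * j^5 + j^4 * (-7) - 4 * j^3 - 4 * j - 9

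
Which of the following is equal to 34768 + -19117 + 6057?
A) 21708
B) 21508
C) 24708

First: 34768 + -19117 = 15651
Then: 15651 + 6057 = 21708
A) 21708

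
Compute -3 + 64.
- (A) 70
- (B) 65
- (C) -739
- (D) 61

-3 + 64 = 61
D) 61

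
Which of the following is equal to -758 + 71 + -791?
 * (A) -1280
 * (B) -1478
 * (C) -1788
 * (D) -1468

First: -758 + 71 = -687
Then: -687 + -791 = -1478
B) -1478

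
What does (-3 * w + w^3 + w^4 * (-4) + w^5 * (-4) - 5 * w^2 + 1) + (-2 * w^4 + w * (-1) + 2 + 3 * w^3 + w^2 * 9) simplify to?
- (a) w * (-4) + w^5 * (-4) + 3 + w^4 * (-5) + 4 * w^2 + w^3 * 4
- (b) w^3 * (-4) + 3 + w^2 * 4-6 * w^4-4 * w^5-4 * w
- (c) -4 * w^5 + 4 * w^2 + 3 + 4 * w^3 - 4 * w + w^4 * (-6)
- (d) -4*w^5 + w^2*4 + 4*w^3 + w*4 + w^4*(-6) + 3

Adding the polynomials and combining like terms:
(-3*w + w^3 + w^4*(-4) + w^5*(-4) - 5*w^2 + 1) + (-2*w^4 + w*(-1) + 2 + 3*w^3 + w^2*9)
= -4 * w^5 + 4 * w^2 + 3 + 4 * w^3 - 4 * w + w^4 * (-6)
c) -4 * w^5 + 4 * w^2 + 3 + 4 * w^3 - 4 * w + w^4 * (-6)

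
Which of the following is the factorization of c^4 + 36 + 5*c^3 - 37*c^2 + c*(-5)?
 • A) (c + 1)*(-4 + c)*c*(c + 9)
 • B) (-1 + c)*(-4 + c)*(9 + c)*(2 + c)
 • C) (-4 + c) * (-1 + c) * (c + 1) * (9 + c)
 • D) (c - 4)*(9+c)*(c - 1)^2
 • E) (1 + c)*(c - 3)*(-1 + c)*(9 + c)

We need to factor c^4 + 36 + 5*c^3 - 37*c^2 + c*(-5).
The factored form is (-4 + c) * (-1 + c) * (c + 1) * (9 + c).
C) (-4 + c) * (-1 + c) * (c + 1) * (9 + c)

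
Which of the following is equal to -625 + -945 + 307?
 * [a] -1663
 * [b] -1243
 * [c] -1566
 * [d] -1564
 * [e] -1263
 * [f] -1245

First: -625 + -945 = -1570
Then: -1570 + 307 = -1263
e) -1263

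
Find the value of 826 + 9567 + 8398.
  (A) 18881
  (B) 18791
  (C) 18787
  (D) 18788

First: 826 + 9567 = 10393
Then: 10393 + 8398 = 18791
B) 18791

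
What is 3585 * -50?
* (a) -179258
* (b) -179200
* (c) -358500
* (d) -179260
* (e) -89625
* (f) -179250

3585 * -50 = -179250
f) -179250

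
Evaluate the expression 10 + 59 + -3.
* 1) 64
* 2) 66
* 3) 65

First: 10 + 59 = 69
Then: 69 + -3 = 66
2) 66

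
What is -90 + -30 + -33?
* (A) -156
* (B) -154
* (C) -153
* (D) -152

First: -90 + -30 = -120
Then: -120 + -33 = -153
C) -153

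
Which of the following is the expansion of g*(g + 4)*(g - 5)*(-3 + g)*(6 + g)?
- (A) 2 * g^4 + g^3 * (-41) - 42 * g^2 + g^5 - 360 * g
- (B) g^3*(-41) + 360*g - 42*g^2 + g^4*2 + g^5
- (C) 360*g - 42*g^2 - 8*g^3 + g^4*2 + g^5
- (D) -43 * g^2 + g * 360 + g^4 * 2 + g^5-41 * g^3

Expanding g*(g + 4)*(g - 5)*(-3 + g)*(6 + g):
= g^3*(-41) + 360*g - 42*g^2 + g^4*2 + g^5
B) g^3*(-41) + 360*g - 42*g^2 + g^4*2 + g^5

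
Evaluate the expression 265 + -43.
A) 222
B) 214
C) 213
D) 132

265 + -43 = 222
A) 222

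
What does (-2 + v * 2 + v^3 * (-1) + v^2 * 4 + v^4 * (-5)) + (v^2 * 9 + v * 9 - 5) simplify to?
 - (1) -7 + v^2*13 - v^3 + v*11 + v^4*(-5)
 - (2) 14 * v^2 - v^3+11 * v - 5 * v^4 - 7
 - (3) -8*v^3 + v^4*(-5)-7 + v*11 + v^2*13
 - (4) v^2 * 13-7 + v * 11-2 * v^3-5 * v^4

Adding the polynomials and combining like terms:
(-2 + v*2 + v^3*(-1) + v^2*4 + v^4*(-5)) + (v^2*9 + v*9 - 5)
= -7 + v^2*13 - v^3 + v*11 + v^4*(-5)
1) -7 + v^2*13 - v^3 + v*11 + v^4*(-5)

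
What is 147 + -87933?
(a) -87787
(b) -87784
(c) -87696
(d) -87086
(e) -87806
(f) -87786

147 + -87933 = -87786
f) -87786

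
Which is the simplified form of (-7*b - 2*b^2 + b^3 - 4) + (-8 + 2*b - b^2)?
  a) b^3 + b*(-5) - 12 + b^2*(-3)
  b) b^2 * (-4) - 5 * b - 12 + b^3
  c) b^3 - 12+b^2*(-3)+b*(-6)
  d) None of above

Adding the polynomials and combining like terms:
(-7*b - 2*b^2 + b^3 - 4) + (-8 + 2*b - b^2)
= b^3 + b*(-5) - 12 + b^2*(-3)
a) b^3 + b*(-5) - 12 + b^2*(-3)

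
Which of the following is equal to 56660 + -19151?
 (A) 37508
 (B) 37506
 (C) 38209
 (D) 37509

56660 + -19151 = 37509
D) 37509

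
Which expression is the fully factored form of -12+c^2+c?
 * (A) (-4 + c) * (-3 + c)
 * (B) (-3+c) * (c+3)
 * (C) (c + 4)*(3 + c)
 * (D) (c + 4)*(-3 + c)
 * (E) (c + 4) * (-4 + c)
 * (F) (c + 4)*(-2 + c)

We need to factor -12+c^2+c.
The factored form is (c + 4)*(-3 + c).
D) (c + 4)*(-3 + c)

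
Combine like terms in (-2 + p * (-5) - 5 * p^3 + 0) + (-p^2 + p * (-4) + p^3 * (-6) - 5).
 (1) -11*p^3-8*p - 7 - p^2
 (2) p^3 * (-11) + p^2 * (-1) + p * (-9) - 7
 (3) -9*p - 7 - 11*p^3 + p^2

Adding the polynomials and combining like terms:
(-2 + p*(-5) - 5*p^3 + 0) + (-p^2 + p*(-4) + p^3*(-6) - 5)
= p^3 * (-11) + p^2 * (-1) + p * (-9) - 7
2) p^3 * (-11) + p^2 * (-1) + p * (-9) - 7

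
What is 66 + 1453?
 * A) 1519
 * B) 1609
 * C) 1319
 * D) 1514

66 + 1453 = 1519
A) 1519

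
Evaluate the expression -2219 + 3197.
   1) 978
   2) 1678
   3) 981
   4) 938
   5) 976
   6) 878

-2219 + 3197 = 978
1) 978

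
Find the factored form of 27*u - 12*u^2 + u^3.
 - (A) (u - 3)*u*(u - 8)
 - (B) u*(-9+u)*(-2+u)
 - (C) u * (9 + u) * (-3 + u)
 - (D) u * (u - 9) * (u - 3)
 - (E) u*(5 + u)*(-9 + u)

We need to factor 27*u - 12*u^2 + u^3.
The factored form is u * (u - 9) * (u - 3).
D) u * (u - 9) * (u - 3)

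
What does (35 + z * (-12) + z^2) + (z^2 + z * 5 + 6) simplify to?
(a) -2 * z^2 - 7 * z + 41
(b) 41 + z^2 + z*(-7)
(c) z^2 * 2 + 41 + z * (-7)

Adding the polynomials and combining like terms:
(35 + z*(-12) + z^2) + (z^2 + z*5 + 6)
= z^2 * 2 + 41 + z * (-7)
c) z^2 * 2 + 41 + z * (-7)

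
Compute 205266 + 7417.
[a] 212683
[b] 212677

205266 + 7417 = 212683
a) 212683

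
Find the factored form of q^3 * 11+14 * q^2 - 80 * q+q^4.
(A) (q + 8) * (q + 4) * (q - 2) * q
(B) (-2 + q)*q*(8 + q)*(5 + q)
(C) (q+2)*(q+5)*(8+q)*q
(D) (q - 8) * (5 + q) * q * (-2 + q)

We need to factor q^3 * 11+14 * q^2 - 80 * q+q^4.
The factored form is (-2 + q)*q*(8 + q)*(5 + q).
B) (-2 + q)*q*(8 + q)*(5 + q)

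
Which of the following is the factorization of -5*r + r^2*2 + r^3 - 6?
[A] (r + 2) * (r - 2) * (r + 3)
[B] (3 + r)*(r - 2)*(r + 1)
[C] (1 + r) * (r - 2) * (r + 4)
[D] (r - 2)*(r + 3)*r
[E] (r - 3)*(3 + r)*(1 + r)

We need to factor -5*r + r^2*2 + r^3 - 6.
The factored form is (3 + r)*(r - 2)*(r + 1).
B) (3 + r)*(r - 2)*(r + 1)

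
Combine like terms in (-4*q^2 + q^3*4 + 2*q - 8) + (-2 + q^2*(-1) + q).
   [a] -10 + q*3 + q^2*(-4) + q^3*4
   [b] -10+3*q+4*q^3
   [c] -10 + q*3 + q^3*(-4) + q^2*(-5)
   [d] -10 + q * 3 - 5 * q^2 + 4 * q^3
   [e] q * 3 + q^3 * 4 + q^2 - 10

Adding the polynomials and combining like terms:
(-4*q^2 + q^3*4 + 2*q - 8) + (-2 + q^2*(-1) + q)
= -10 + q * 3 - 5 * q^2 + 4 * q^3
d) -10 + q * 3 - 5 * q^2 + 4 * q^3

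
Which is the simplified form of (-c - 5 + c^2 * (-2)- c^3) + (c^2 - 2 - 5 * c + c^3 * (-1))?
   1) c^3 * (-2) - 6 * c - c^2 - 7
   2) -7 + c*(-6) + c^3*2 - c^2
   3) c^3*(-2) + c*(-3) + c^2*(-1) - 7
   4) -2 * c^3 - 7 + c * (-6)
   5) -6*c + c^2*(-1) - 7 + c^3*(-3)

Adding the polynomials and combining like terms:
(-c - 5 + c^2*(-2) - c^3) + (c^2 - 2 - 5*c + c^3*(-1))
= c^3 * (-2) - 6 * c - c^2 - 7
1) c^3 * (-2) - 6 * c - c^2 - 7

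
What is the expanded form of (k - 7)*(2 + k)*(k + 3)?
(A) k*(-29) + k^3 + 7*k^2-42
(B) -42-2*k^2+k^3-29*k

Expanding (k - 7)*(2 + k)*(k + 3):
= -42-2*k^2+k^3-29*k
B) -42-2*k^2+k^3-29*k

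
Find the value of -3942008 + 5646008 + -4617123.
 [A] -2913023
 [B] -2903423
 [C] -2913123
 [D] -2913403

First: -3942008 + 5646008 = 1704000
Then: 1704000 + -4617123 = -2913123
C) -2913123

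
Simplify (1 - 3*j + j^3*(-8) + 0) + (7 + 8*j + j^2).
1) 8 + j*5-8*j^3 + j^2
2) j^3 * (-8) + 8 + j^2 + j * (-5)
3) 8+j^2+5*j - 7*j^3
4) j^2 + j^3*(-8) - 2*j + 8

Adding the polynomials and combining like terms:
(1 - 3*j + j^3*(-8) + 0) + (7 + 8*j + j^2)
= 8 + j*5-8*j^3 + j^2
1) 8 + j*5-8*j^3 + j^2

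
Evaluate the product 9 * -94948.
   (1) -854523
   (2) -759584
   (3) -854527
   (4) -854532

9 * -94948 = -854532
4) -854532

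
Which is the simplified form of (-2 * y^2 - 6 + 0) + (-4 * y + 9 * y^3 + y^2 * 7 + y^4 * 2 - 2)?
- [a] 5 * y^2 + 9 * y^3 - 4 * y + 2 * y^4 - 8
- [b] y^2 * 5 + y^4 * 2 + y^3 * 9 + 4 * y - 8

Adding the polynomials and combining like terms:
(-2*y^2 - 6 + 0) + (-4*y + 9*y^3 + y^2*7 + y^4*2 - 2)
= 5 * y^2 + 9 * y^3 - 4 * y + 2 * y^4 - 8
a) 5 * y^2 + 9 * y^3 - 4 * y + 2 * y^4 - 8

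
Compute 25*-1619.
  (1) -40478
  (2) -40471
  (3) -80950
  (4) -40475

25 * -1619 = -40475
4) -40475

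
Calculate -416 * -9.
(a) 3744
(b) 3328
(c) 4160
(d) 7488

-416 * -9 = 3744
a) 3744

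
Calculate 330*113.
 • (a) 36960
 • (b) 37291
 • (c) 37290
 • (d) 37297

330 * 113 = 37290
c) 37290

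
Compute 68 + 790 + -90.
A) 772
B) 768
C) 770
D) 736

First: 68 + 790 = 858
Then: 858 + -90 = 768
B) 768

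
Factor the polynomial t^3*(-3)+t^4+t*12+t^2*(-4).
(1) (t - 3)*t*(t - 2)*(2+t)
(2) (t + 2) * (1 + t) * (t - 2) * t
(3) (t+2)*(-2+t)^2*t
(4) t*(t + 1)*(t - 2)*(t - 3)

We need to factor t^3*(-3)+t^4+t*12+t^2*(-4).
The factored form is (t - 3)*t*(t - 2)*(2+t).
1) (t - 3)*t*(t - 2)*(2+t)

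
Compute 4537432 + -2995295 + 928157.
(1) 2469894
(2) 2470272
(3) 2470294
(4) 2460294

First: 4537432 + -2995295 = 1542137
Then: 1542137 + 928157 = 2470294
3) 2470294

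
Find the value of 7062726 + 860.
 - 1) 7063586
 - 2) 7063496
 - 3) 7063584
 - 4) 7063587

7062726 + 860 = 7063586
1) 7063586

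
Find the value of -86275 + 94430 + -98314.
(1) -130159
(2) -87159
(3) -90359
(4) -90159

First: -86275 + 94430 = 8155
Then: 8155 + -98314 = -90159
4) -90159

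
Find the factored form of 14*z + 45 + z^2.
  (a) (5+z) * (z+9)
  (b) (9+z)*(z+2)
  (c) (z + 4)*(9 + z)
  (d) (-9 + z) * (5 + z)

We need to factor 14*z + 45 + z^2.
The factored form is (5+z) * (z+9).
a) (5+z) * (z+9)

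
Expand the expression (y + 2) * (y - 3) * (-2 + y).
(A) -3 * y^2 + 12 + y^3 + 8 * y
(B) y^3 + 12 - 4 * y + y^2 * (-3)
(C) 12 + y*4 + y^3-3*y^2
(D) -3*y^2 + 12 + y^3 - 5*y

Expanding (y + 2) * (y - 3) * (-2 + y):
= y^3 + 12 - 4 * y + y^2 * (-3)
B) y^3 + 12 - 4 * y + y^2 * (-3)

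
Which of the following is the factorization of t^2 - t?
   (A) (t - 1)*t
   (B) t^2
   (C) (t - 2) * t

We need to factor t^2 - t.
The factored form is (t - 1)*t.
A) (t - 1)*t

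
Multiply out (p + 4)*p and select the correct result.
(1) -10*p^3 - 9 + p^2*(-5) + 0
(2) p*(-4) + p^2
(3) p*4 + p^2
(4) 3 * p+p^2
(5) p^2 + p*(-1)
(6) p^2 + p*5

Expanding (p + 4)*p:
= p*4 + p^2
3) p*4 + p^2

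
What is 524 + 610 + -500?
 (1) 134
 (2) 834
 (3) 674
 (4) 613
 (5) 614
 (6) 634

First: 524 + 610 = 1134
Then: 1134 + -500 = 634
6) 634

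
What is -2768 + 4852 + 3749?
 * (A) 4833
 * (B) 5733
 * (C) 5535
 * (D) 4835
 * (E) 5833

First: -2768 + 4852 = 2084
Then: 2084 + 3749 = 5833
E) 5833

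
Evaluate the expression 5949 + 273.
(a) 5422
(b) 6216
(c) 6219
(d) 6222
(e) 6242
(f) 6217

5949 + 273 = 6222
d) 6222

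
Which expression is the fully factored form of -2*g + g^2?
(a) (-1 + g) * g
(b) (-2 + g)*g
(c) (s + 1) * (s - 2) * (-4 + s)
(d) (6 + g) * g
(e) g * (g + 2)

We need to factor -2*g + g^2.
The factored form is (-2 + g)*g.
b) (-2 + g)*g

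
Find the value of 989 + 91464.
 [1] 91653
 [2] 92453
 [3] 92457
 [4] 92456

989 + 91464 = 92453
2) 92453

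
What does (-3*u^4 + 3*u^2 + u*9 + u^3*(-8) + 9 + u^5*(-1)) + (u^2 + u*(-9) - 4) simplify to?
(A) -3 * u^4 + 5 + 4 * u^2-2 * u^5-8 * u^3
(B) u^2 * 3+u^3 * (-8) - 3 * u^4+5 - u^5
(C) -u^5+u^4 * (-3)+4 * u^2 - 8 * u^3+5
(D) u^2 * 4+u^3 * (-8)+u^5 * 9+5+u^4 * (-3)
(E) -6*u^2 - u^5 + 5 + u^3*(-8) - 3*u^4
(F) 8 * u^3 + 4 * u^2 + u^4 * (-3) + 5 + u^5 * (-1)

Adding the polynomials and combining like terms:
(-3*u^4 + 3*u^2 + u*9 + u^3*(-8) + 9 + u^5*(-1)) + (u^2 + u*(-9) - 4)
= -u^5+u^4 * (-3)+4 * u^2 - 8 * u^3+5
C) -u^5+u^4 * (-3)+4 * u^2 - 8 * u^3+5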